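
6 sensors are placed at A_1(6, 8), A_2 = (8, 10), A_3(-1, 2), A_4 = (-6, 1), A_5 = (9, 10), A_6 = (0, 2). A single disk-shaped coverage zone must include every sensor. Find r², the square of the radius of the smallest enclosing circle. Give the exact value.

The farthest pair is A_4–A_5 with squared distance 306. The circle on this segment as diameter has centre (1.5, 5.5) and r² = 306/4 = 76.5.
Check A_1: distance² to centre = 26.5 ≤ 76.5, so it lies inside.
All remaining points lie in this disk, and no smaller disk contains both endpoints, so this is the minimum enclosing circle.

76.5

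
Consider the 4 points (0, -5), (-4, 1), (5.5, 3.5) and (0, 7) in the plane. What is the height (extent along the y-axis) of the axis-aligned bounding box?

max y = 7, min y = -5, so height = 12.

12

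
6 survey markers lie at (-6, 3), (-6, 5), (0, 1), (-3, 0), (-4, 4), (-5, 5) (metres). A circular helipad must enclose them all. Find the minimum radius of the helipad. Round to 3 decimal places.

3.606

By Welzl's lemma the MEC is supported by two points (diametrically opposite) or three points (on a circumcircle).
The farthest pair is (-6, 5)–(0, 1) with squared distance 52. The circle on this segment as diameter has centre (-3, 3) and r² = 52/4 = 13.
Check (-6, 3): distance² to centre = 9 ≤ 13, so it lies inside.
All remaining points lie in this disk, and no smaller disk contains both endpoints, so this is the minimum enclosing circle.
r = √13 ≈ 3.606.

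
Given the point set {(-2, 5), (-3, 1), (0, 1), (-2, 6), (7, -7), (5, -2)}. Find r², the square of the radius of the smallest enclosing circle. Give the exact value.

62.5

By Welzl's lemma the MEC is supported by two points (diametrically opposite) or three points (on a circumcircle).
The farthest pair is (-2, 6)–(7, -7) with squared distance 250. The circle on this segment as diameter has centre (2.5, -0.5) and r² = 250/4 = 62.5.
Check (-2, 5): distance² to centre = 50.5 ≤ 62.5, so it lies inside.
All remaining points lie in this disk, and no smaller disk contains both endpoints, so this is the minimum enclosing circle.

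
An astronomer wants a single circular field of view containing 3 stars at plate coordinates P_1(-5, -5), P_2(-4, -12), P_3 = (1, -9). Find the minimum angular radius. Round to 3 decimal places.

3.912

Side lengths²: P_1P_2² = 50, P_1P_3² = 52, P_2P_3² = 34.
Since P_1P_3² = 52 < 50 + 34 = 84, the triangle is acute, so the smallest enclosing circle is the circumcircle.
Circumcentre = (-54/19, -157/19), r² = 5525/361.
r = √(5525/361) ≈ 3.912.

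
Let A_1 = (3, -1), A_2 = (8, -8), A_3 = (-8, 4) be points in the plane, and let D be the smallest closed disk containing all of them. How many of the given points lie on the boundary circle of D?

Side lengths²: A_1A_2² = 74, A_1A_3² = 146, A_2A_3² = 400.
Since A_2A_3² = 400 ≥ 146 + 74 = 220, the angle opposite A_2A_3 is not acute, so the smallest enclosing circle has A_2A_3 as diameter.
Centre = midpoint of A_2A_3 = (0, -2), r² = 400/4 = 100.
The points at distance exactly r from the centre are A_2, A_3 — 2 points.

2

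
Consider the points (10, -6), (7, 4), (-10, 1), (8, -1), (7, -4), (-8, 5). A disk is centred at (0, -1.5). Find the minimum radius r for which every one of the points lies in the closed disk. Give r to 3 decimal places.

The required radius is the distance from (0, -1.5) to the farthest point.
Squared distances: 120.25, 79.25, 106.25, 64.25, 55.25, 106.25.
Maximum is 120.25, attained at (10, -6).
r = √(120.25) ≈ 10.966.

10.966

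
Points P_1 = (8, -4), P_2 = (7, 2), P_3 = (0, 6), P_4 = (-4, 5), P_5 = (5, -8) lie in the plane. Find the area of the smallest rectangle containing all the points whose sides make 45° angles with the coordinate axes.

In coordinates u = x + y, v = x − y the rectangle is axis-aligned; the map (x,y)→(u,v) scales areas by 2.
u-values: 4, 9, 6, 1, -3; range = 9 − (-3) = 12.
v-values: 12, 5, -6, -9, 13; range = 13 − (-9) = 22.
Area = (12 × 22) / 2 = 132.

132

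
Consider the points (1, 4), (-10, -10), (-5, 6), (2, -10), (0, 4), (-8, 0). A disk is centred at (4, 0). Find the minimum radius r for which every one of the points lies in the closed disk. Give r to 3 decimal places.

The required radius is the distance from (4, 0) to the farthest point.
Squared distances: 25, 296, 117, 104, 32, 144.
Maximum is 296, attained at (-10, -10).
r = √296 ≈ 17.205.

17.205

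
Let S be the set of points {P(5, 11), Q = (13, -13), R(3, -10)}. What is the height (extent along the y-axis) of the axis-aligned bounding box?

24

max y = 11, min y = -13, so height = 24.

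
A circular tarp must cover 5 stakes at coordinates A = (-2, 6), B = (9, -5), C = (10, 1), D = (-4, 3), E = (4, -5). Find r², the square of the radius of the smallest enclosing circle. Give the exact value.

A smallest enclosing disk is always determined by at most three of the input points on its boundary.
The minimum enclosing circle is determined by three boundary points: A, B, D.
Their circumcentre is (3.3, 0.3) with r² = 60.58.
The farthest remaining point C is at distance² 45.38 ≤ 60.58.

60.58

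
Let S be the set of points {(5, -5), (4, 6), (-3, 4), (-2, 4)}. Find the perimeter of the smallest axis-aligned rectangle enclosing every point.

Width = max x − min x = 5 − (-3) = 8.
Height = max y − min y = 6 − (-5) = 11.
Perimeter = 2(8 + 11) = 38.

38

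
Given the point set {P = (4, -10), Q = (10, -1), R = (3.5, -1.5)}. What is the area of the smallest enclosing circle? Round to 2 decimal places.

91.89

Side lengths²: PQ² = 117, PR² = 72.5, QR² = 42.5.
Since PQ² = 117 ≥ 72.5 + 42.5 = 115, the angle opposite PQ is not acute, so the smallest enclosing circle has PQ as diameter.
Centre = midpoint of PQ = (7, -5.5), r² = 117/4 = 29.25.
Area = π·r² = π·29.25 ≈ 91.89.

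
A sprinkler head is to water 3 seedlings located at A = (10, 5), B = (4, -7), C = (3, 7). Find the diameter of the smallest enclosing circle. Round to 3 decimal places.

Side lengths²: AB² = 180, AC² = 53, BC² = 197.
Since BC² = 197 < 180 + 53 = 233, the triangle is acute, so the smallest enclosing circle is the circumcircle.
Circumcentre = (4.8125, 0.09375), r² = 50.9814453125.
Diameter = 2r = 2√(50.9814453125) ≈ 14.280.

14.280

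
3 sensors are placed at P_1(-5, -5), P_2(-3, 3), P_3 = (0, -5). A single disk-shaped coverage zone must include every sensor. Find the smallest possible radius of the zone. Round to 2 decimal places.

4.40

Side lengths²: P_1P_2² = 68, P_1P_3² = 25, P_2P_3² = 73.
Since P_2P_3² = 73 < 68 + 25 = 93, the triangle is acute, so the smallest enclosing circle is the circumcircle.
Circumcentre = (-2.5, -1.375), r² = 19.390625.
r = √(19.390625) ≈ 4.40.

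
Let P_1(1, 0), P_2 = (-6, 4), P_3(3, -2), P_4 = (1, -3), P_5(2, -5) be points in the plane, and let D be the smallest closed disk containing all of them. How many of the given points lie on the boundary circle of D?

The farthest pair is P_2–P_5 with squared distance 145. The circle on this segment as diameter has centre (-2, -0.5) and r² = 145/4 = 36.25.
Check P_1: distance² to centre = 9.25 ≤ 36.25, so it lies inside.
All remaining points lie in this disk, and no smaller disk contains both endpoints, so this is the minimum enclosing circle.
The points at distance exactly r from the centre are P_2, P_5 — 2 points.

2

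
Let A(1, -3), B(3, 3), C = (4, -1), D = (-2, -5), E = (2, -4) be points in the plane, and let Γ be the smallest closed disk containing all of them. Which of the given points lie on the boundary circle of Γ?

By Welzl's lemma the MEC is supported by two points (diametrically opposite) or three points (on a circumcircle).
The farthest pair is B–D with squared distance 89. The circle on this segment as diameter has centre (0.5, -1) and r² = 89/4 = 22.25.
Check A: distance² to centre = 4.25 ≤ 22.25, so it lies inside.
All remaining points lie in this disk, and no smaller disk contains both endpoints, so this is the minimum enclosing circle.
The points at distance exactly r from the centre are B, D — 2 points.

B, D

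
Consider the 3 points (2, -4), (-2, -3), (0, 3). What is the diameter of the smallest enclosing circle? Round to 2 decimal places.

7.30

Call the three points A, B, C in the order given.
Side lengths²: AB² = 17, AC² = 53, BC² = 40.
Since AC² = 53 < 40 + 17 = 57, the triangle is acute, so the smallest enclosing circle is the circumcircle.
Circumcentre = (19/26, -15/26), r² = 4505/338.
Diameter = 2r = 2√(4505/338) ≈ 7.30.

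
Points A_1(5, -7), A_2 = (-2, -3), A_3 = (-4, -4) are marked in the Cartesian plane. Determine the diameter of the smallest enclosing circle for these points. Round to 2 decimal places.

9.49

Side lengths²: A_1A_2² = 65, A_1A_3² = 90, A_2A_3² = 5.
Since A_1A_3² = 90 ≥ 65 + 5 = 70, the angle opposite A_1A_3 is not acute, so the smallest enclosing circle has A_1A_3 as diameter.
Centre = midpoint of A_1A_3 = (0.5, -5.5), r² = 90/4 = 22.5.
Diameter = 2r = 2√(22.5) ≈ 9.49.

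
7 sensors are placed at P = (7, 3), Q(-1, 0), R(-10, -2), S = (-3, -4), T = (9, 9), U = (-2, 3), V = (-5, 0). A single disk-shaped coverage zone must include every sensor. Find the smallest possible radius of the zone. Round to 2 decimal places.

10.98

A smallest enclosing disk is always determined by at most three of the input points on its boundary.
The farthest pair is R–T with squared distance 482. The circle on this segment as diameter has centre (-0.5, 3.5) and r² = 482/4 = 120.5.
Check P: distance² to centre = 56.5 ≤ 120.5, so it lies inside.
All remaining points lie in this disk, and no smaller disk contains both endpoints, so this is the minimum enclosing circle.
r = √(120.5) ≈ 10.98.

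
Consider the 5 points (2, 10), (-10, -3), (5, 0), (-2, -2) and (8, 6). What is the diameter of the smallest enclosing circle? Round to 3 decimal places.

A smallest enclosing disk is always determined by at most three of the input points on its boundary.
The farthest pair is (-10, -3)–(8, 6) with squared distance 405. The circle on this segment as diameter has centre (-1, 1.5) and r² = 405/4 = 101.25.
Check (2, 10): distance² to centre = 81.25 ≤ 101.25, so it lies inside.
All remaining points lie in this disk, and no smaller disk contains both endpoints, so this is the minimum enclosing circle.
Diameter = 2r = 2√(101.25) ≈ 20.125.

20.125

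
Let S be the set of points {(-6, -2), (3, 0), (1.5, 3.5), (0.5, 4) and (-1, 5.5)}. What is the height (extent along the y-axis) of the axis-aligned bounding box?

7.5

max y = 5.5, min y = -2, so height = 7.5.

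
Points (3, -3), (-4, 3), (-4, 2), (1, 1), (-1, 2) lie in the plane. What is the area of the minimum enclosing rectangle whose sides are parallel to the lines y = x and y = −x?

In coordinates u = x + y, v = x − y the rectangle is axis-aligned; the map (x,y)→(u,v) scales areas by 2.
u-values: 0, -1, -2, 2, 1; range = 2 − (-2) = 4.
v-values: 6, -7, -6, 0, -3; range = 6 − (-7) = 13.
Area = (4 × 13) / 2 = 26.

26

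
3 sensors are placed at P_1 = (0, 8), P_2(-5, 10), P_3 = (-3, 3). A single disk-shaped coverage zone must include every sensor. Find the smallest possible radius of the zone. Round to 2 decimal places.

3.69

Side lengths²: P_1P_2² = 29, P_1P_3² = 34, P_2P_3² = 53.
Since P_2P_3² = 53 < 34 + 29 = 63, the triangle is acute, so the smallest enclosing circle is the circumcircle.
Circumcentre = (-213/62, 413/62), r² = 26129/1922.
r = √(26129/1922) ≈ 3.69.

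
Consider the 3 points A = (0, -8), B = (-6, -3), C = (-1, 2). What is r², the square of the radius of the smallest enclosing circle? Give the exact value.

Side lengths²: AB² = 61, AC² = 101, BC² = 50.
Since AC² = 101 < 61 + 50 = 111, the triangle is acute, so the smallest enclosing circle is the circumcircle.
Circumcentre = (-21/22, -67/22), r² = 6161/242.

6161/242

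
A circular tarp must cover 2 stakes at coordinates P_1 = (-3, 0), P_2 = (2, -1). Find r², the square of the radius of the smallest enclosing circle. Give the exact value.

6.5

The smallest circle enclosing two points has them as diameter endpoints.
Centre = midpoint = (-0.5, -0.5); r² = |P_1P_2|²/4 = 26/4 = 6.5.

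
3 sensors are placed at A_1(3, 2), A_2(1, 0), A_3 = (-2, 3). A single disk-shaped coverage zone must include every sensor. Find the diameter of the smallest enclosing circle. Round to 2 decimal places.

Side lengths²: A_1A_2² = 8, A_1A_3² = 26, A_2A_3² = 18.
Since A_1A_3² = 26 ≥ 18 + 8 = 26, the angle opposite A_1A_3 is not acute, so the smallest enclosing circle has A_1A_3 as diameter.
Centre = midpoint of A_1A_3 = (0.5, 2.5), r² = 26/4 = 6.5.
Diameter = 2r = 2√(6.5) ≈ 5.10.

5.10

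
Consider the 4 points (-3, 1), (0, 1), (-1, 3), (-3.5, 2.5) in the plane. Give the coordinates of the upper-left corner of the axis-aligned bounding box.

(-3.5, 3)

x-range [-3.5, 0], y-range [1, 3].
The upper-left corner is (-3.5, 3).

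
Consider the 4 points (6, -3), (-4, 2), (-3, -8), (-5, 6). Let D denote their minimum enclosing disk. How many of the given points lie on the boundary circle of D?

The minimum enclosing circle of a finite set is fixed by two of the points (as a diameter) or three (as a circumcircle).
The minimum enclosing circle is determined by three boundary points: (6, -3), (-3, -8), (-5, 6).
Their circumcentre is (-83/68, -41/68) with r² = 133825/2312.
The farthest remaining point (-4, 2) is at distance² 33525/2312 ≤ 133825/2312.
The points at distance exactly r from the centre are (6, -3), (-3, -8), (-5, 6) — 3 points.

3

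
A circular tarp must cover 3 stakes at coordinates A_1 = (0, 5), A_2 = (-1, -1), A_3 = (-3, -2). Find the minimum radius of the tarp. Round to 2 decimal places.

3.81

Side lengths²: A_1A_2² = 37, A_1A_3² = 58, A_2A_3² = 5.
Since A_1A_3² = 58 ≥ 37 + 5 = 42, the angle opposite A_1A_3 is not acute, so the smallest enclosing circle has A_1A_3 as diameter.
Centre = midpoint of A_1A_3 = (-1.5, 1.5), r² = 58/4 = 14.5.
r = √(14.5) ≈ 3.81.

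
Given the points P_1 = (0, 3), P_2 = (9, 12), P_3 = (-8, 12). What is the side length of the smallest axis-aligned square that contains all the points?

17

The bounding box has width 17 and height 9.
An axis-aligned square enclosing the set must have side ≥ max(width, height).
So the minimum side is max(17, 9) = 17.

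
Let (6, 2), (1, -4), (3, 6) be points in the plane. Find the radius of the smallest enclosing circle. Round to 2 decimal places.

Call the three points A, B, C in the order given.
Side lengths²: AB² = 61, AC² = 25, BC² = 104.
Since BC² = 104 ≥ 61 + 25 = 86, the angle opposite BC is not acute, so the smallest enclosing circle has BC as diameter.
Centre = midpoint of BC = (2, 1), r² = 104/4 = 26.
r = √26 ≈ 5.10.

5.10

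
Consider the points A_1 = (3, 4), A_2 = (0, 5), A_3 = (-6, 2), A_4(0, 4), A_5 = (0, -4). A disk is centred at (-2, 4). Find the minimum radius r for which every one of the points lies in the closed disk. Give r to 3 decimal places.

The required radius is the distance from (-2, 4) to the farthest point.
Squared distances: 25, 5, 20, 4, 68.
Maximum is 68, attained at A_5.
r = √68 ≈ 8.246.

8.246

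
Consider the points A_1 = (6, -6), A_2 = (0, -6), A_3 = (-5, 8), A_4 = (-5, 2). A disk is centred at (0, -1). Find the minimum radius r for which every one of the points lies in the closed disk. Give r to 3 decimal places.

The required radius is the distance from (0, -1) to the farthest point.
Squared distances: 61, 25, 106, 34.
Maximum is 106, attained at A_3.
r = √106 ≈ 10.296.

10.296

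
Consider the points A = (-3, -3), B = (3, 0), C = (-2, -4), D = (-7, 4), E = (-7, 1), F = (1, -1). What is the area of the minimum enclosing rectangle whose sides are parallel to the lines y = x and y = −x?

63

In coordinates u = x + y, v = x − y the rectangle is axis-aligned; the map (x,y)→(u,v) scales areas by 2.
u-values: -6, 3, -6, -3, -6, 0; range = 3 − (-6) = 9.
v-values: 0, 3, 2, -11, -8, 2; range = 3 − (-11) = 14.
Area = (9 × 14) / 2 = 63.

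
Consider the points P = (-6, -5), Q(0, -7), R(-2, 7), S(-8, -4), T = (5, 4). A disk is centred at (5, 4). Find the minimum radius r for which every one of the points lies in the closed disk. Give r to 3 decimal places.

The required radius is the distance from (5, 4) to the farthest point.
Squared distances: 202, 146, 58, 233, 0.
Maximum is 233, attained at S.
r = √233 ≈ 15.264.

15.264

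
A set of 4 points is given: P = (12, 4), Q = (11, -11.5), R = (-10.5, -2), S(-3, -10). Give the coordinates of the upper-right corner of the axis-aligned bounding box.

x-range [-10.5, 12], y-range [-11.5, 4].
The upper-right corner is (12, 4).

(12, 4)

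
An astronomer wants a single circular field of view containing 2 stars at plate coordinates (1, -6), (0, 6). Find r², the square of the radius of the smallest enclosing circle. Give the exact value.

The smallest circle enclosing two points has them as diameter endpoints.
Centre = midpoint = (0.5, 0); r² = |(1, -6)−(0, 6)|²/4 = 145/4 = 36.25.

36.25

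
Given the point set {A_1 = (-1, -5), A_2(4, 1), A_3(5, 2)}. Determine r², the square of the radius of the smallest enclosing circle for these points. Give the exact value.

21.25

Side lengths²: A_1A_2² = 61, A_1A_3² = 85, A_2A_3² = 2.
Since A_1A_3² = 85 ≥ 61 + 2 = 63, the angle opposite A_1A_3 is not acute, so the smallest enclosing circle has A_1A_3 as diameter.
Centre = midpoint of A_1A_3 = (2, -1.5), r² = 85/4 = 21.25.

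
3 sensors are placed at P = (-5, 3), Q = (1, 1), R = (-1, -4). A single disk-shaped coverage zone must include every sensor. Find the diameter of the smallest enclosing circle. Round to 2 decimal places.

8.08

Side lengths²: PQ² = 40, PR² = 65, QR² = 29.
Since PR² = 65 < 40 + 29 = 69, the triangle is acute, so the smallest enclosing circle is the circumcircle.
Circumcentre = (-95/34, -13/34), r² = 9425/578.
Diameter = 2r = 2√(9425/578) ≈ 8.08.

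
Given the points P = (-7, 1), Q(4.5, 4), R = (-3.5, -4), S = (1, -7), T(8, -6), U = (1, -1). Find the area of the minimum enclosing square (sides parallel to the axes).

225

The bounding box has width 15 and height 11.
An axis-aligned square enclosing the set must have side ≥ max(width, height).
So the minimum side is max(15, 11) = 15.
Area = 15² = 225.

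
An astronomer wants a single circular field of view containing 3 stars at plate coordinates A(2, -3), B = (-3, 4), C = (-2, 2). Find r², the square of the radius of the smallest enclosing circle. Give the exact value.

18.5

Side lengths²: AB² = 74, AC² = 41, BC² = 5.
Since AB² = 74 ≥ 41 + 5 = 46, the angle opposite AB is not acute, so the smallest enclosing circle has AB as diameter.
Centre = midpoint of AB = (-0.5, 0.5), r² = 74/4 = 18.5.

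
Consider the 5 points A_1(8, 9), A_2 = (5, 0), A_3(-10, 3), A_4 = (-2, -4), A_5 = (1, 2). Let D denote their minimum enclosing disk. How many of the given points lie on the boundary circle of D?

3

The minimum enclosing circle is determined by three boundary points: A_1, A_3, A_4.
Their circumcentre is (-47/58, 315/58) with r² = 151985/1682.
The farthest remaining point A_2 is at distance² 106397/1682 ≤ 151985/1682.
The points at distance exactly r from the centre are A_1, A_3, A_4 — 3 points.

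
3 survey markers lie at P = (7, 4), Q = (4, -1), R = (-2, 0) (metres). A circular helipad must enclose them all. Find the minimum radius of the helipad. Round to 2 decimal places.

4.92

Side lengths²: PQ² = 34, PR² = 97, QR² = 37.
Since PR² = 97 ≥ 37 + 34 = 71, the angle opposite PR is not acute, so the smallest enclosing circle has PR as diameter.
Centre = midpoint of PR = (2.5, 2), r² = 97/4 = 24.25.
r = √(24.25) ≈ 4.92.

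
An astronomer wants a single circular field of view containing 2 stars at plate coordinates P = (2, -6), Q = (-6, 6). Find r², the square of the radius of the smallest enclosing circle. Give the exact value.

52

The smallest circle enclosing two points has them as diameter endpoints.
Centre = midpoint = (-2, 0); r² = |PQ|²/4 = 208/4 = 52.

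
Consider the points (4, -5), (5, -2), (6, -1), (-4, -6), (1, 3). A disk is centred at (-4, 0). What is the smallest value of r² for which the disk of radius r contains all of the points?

101

The required radius is the distance from (-4, 0) to the farthest point.
Squared distances: 89, 85, 101, 36, 34.
Maximum is 101, attained at (6, -1).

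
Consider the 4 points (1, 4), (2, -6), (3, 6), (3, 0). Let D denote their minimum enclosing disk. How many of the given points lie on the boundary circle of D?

A smallest enclosing disk is always determined by at most three of the input points on its boundary.
The farthest pair is (2, -6)–(3, 6) with squared distance 145. The circle on this segment as diameter has centre (2.5, 0) and r² = 145/4 = 36.25.
Check (1, 4): distance² to centre = 18.25 ≤ 36.25, so it lies inside.
All remaining points lie in this disk, and no smaller disk contains both endpoints, so this is the minimum enclosing circle.
The points at distance exactly r from the centre are (2, -6), (3, 6) — 2 points.

2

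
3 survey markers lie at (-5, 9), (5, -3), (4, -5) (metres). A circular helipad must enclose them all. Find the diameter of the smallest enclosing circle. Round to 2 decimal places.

Call the three points A, B, C in the order given.
Side lengths²: AB² = 244, AC² = 277, BC² = 5.
Since AC² = 277 ≥ 244 + 5 = 249, the angle opposite AC is not acute, so the smallest enclosing circle has AC as diameter.
Centre = midpoint of AC = (-0.5, 2), r² = 277/4 = 69.25.
Diameter = 2r = 2√(69.25) ≈ 16.64.

16.64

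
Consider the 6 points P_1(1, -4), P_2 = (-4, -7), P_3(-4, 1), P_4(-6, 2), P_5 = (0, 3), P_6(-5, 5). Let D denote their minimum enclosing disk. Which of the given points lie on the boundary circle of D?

A smallest enclosing disk is always determined by at most three of the input points on its boundary.
The minimum enclosing circle is determined by three boundary points: P_1, P_2, P_6.
Their circumcentre is (-59/14, -41/42) with r² = 32045/882.
The farthest remaining point P_5 is at distance² 29609/882 ≤ 32045/882.
The points at distance exactly r from the centre are P_1, P_2, P_6 — 3 points.

P_1, P_2, P_6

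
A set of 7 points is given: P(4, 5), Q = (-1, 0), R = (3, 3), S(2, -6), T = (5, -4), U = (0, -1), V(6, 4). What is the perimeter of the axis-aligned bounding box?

Width = max x − min x = 6 − (-1) = 7.
Height = max y − min y = 5 − (-6) = 11.
Perimeter = 2(7 + 11) = 36.

36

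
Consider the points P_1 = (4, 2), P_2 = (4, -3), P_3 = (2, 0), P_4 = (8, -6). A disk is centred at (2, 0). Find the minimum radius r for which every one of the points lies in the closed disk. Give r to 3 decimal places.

The required radius is the distance from (2, 0) to the farthest point.
Squared distances: 8, 13, 0, 72.
Maximum is 72, attained at P_4.
r = √72 ≈ 8.485.

8.485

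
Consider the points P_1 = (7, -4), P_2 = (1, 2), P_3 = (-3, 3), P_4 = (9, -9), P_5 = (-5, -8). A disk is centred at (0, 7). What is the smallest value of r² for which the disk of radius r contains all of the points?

337

The required radius is the distance from (0, 7) to the farthest point.
Squared distances: 170, 26, 25, 337, 250.
Maximum is 337, attained at P_4.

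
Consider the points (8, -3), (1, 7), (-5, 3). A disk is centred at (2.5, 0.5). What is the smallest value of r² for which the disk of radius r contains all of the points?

The required radius is the distance from (2.5, 0.5) to the farthest point.
Squared distances: 42.5, 44.5, 62.5.
Maximum is 62.5, attained at (-5, 3).

62.5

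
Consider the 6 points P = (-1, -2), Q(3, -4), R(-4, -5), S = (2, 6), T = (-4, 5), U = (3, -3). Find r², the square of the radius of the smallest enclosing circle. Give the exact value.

The minimum enclosing circle of a finite set is fixed by two of the points (as a diameter) or three (as a circumcircle).
The farthest pair is R–S with squared distance 157. The circle on this segment as diameter has centre (-1, 0.5) and r² = 157/4 = 39.25.
Check P: distance² to centre = 6.25 ≤ 39.25, so it lies inside.
All remaining points lie in this disk, and no smaller disk contains both endpoints, so this is the minimum enclosing circle.

39.25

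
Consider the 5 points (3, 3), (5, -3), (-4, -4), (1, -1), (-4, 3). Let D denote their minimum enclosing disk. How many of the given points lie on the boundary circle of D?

3

The minimum enclosing circle is determined by three boundary points: (5, -3), (-4, -4), (-4, 3).
Their circumcentre is (1/6, -0.5) with r² = 533/18.
The farthest remaining point (3, 3) is at distance² 365/18 ≤ 533/18.
The points at distance exactly r from the centre are (5, -3), (-4, -4), (-4, 3) — 3 points.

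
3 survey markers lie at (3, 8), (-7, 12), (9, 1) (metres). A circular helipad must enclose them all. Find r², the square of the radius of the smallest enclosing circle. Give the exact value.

Call the three points A, B, C in the order given.
Side lengths²: AB² = 116, AC² = 85, BC² = 377.
Since BC² = 377 ≥ 116 + 85 = 201, the angle opposite BC is not acute, so the smallest enclosing circle has BC as diameter.
Centre = midpoint of BC = (1, 6.5), r² = 377/4 = 94.25.

94.25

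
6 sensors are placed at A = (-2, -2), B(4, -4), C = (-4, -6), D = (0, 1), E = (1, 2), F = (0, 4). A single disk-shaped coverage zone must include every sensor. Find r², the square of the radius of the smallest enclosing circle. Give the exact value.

A smallest enclosing disk is always determined by at most three of the input points on its boundary.
The minimum enclosing circle is determined by three boundary points: B, C, F.
Their circumcentre is (-8/9, -13/9) with r² = 2465/81.
The farthest remaining point E is at distance² 1250/81 ≤ 2465/81.

2465/81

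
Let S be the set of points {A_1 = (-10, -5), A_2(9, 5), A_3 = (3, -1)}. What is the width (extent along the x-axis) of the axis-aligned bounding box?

max x = 9, min x = -10, so width = 19.

19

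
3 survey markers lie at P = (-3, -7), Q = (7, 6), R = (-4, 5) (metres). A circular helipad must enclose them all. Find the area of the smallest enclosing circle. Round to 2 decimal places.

Side lengths²: PQ² = 269, PR² = 145, QR² = 122.
Since PQ² = 269 ≥ 145 + 122 = 267, the angle opposite PQ is not acute, so the smallest enclosing circle has PQ as diameter.
Centre = midpoint of PQ = (2, -0.5), r² = 269/4 = 67.25.
Area = π·r² = π·67.25 ≈ 211.27.

211.27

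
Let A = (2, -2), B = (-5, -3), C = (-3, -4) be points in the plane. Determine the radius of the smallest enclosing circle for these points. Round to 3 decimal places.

3.536

Side lengths²: AB² = 50, AC² = 29, BC² = 5.
Since AB² = 50 ≥ 29 + 5 = 34, the angle opposite AB is not acute, so the smallest enclosing circle has AB as diameter.
Centre = midpoint of AB = (-1.5, -2.5), r² = 50/4 = 12.5.
r = √(12.5) ≈ 3.536.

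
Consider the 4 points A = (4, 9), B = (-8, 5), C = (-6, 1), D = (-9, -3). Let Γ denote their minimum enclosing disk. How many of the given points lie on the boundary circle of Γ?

2

A smallest enclosing disk is always determined by at most three of the input points on its boundary.
The farthest pair is A–D with squared distance 313. The circle on this segment as diameter has centre (-2.5, 3) and r² = 313/4 = 78.25.
Check B: distance² to centre = 34.25 ≤ 78.25, so it lies inside.
All remaining points lie in this disk, and no smaller disk contains both endpoints, so this is the minimum enclosing circle.
The points at distance exactly r from the centre are A, D — 2 points.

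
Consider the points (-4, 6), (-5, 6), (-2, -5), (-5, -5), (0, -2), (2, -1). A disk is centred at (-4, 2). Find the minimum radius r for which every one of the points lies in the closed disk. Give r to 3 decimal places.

7.280

The required radius is the distance from (-4, 2) to the farthest point.
Squared distances: 16, 17, 53, 50, 32, 45.
Maximum is 53, attained at (-2, -5).
r = √53 ≈ 7.280.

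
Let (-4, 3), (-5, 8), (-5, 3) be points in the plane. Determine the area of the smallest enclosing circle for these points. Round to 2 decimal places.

20.42

Call the three points A, B, C in the order given.
Side lengths²: AB² = 26, AC² = 1, BC² = 25.
Since AB² = 26 ≥ 25 + 1 = 26, the angle opposite AB is not acute, so the smallest enclosing circle has AB as diameter.
Centre = midpoint of AB = (-4.5, 5.5), r² = 26/4 = 6.5.
Area = π·r² = π·6.5 ≈ 20.42.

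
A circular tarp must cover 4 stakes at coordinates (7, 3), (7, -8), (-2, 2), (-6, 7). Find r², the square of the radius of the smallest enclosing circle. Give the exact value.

The farthest pair is (7, -8)–(-6, 7) with squared distance 394. The circle on this segment as diameter has centre (0.5, -0.5) and r² = 394/4 = 98.5.
Check (7, 3): distance² to centre = 54.5 ≤ 98.5, so it lies inside.
All remaining points lie in this disk, and no smaller disk contains both endpoints, so this is the minimum enclosing circle.

98.5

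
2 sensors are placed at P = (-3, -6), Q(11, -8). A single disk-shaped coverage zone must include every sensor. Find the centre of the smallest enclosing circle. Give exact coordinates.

(4, -7)

The smallest circle enclosing two points has them as diameter endpoints.
Centre = midpoint = (4, -7); r² = |PQ|²/4 = 200/4 = 50.
Centre = (4, -7).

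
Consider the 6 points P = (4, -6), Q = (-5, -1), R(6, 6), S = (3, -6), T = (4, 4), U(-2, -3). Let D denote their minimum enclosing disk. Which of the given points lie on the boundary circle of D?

P, Q, R

By Welzl's lemma the MEC is supported by two points (diametrically opposite) or three points (on a circumcircle).
The minimum enclosing circle is determined by three boundary points: P, Q, R.
Their circumcentre is (103/59, 32/59) with r² = 166685/3481.
The farthest remaining point S is at distance² 154472/3481 ≤ 166685/3481.
The points at distance exactly r from the centre are P, Q, R — 3 points.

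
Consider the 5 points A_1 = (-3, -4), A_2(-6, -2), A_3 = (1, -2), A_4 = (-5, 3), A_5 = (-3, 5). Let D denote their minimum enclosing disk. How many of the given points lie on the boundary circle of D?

3

By Welzl's lemma the MEC is supported by two points (diametrically opposite) or three points (on a circumcircle).
The minimum enclosing circle is determined by three boundary points: A_1, A_3, A_5.
Their circumcentre is (-2.75, 0.5) with r² = 20.3125.
The farthest remaining point A_2 is at distance² 16.8125 ≤ 20.3125.
The points at distance exactly r from the centre are A_1, A_3, A_5 — 3 points.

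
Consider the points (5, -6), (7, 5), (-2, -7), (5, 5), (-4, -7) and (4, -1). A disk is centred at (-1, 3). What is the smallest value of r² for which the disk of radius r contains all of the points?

117

The required radius is the distance from (-1, 3) to the farthest point.
Squared distances: 117, 68, 101, 40, 109, 41.
Maximum is 117, attained at (5, -6).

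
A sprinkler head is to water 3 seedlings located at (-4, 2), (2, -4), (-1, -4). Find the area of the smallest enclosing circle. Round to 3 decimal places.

56.549

Call the three points A, B, C in the order given.
Side lengths²: AB² = 72, AC² = 45, BC² = 9.
Since AB² = 72 ≥ 45 + 9 = 54, the angle opposite AB is not acute, so the smallest enclosing circle has AB as diameter.
Centre = midpoint of AB = (-1, -1), r² = 72/4 = 18.
Area = π·r² = π·18 ≈ 56.549.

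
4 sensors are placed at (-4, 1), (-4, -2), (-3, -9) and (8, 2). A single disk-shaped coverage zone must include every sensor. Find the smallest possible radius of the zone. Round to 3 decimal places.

The minimum enclosing circle of a finite set is fixed by two of the points (as a diameter) or three (as a circumcircle).
The minimum enclosing circle is determined by three boundary points: (-4, 1), (-3, -9), (8, 2).
Their circumcentre is (53/22, -75/22) with r² = 14645/242.
The farthest remaining point (-4, -2) is at distance² 10421/242 ≤ 14645/242.
r = √(14645/242) ≈ 7.779.

7.779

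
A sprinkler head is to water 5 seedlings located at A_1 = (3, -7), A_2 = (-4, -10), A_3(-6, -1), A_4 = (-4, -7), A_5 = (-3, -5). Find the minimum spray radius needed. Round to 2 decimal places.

The minimum enclosing circle of a finite set is fixed by two of the points (as a diameter) or three (as a circumcircle).
The minimum enclosing circle is determined by three boundary points: A_1, A_2, A_3.
Their circumcentre is (-95/46, -223/46) with r² = 32045/1058.
The farthest remaining point A_4 is at distance² 8861/1058 ≤ 32045/1058.
r = √(32045/1058) ≈ 5.50.

5.50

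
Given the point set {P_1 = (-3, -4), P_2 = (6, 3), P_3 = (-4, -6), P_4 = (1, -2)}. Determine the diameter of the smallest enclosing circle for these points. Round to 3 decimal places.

13.454

The minimum enclosing circle of a finite set is fixed by two of the points (as a diameter) or three (as a circumcircle).
The farthest pair is P_2–P_3 with squared distance 181. The circle on this segment as diameter has centre (1, -1.5) and r² = 181/4 = 45.25.
Check P_1: distance² to centre = 22.25 ≤ 45.25, so it lies inside.
All remaining points lie in this disk, and no smaller disk contains both endpoints, so this is the minimum enclosing circle.
Diameter = 2r = 2√(45.25) ≈ 13.454.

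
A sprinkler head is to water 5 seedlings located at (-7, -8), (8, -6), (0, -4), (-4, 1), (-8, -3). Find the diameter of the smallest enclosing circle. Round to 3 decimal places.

16.279

A smallest enclosing disk is always determined by at most three of the input points on its boundary.
The farthest pair is (8, -6)–(-8, -3) with squared distance 265. The circle on this segment as diameter has centre (0, -4.5) and r² = 265/4 = 66.25.
Check (-7, -8): distance² to centre = 61.25 ≤ 66.25, so it lies inside.
All remaining points lie in this disk, and no smaller disk contains both endpoints, so this is the minimum enclosing circle.
Diameter = 2r = 2√(66.25) ≈ 16.279.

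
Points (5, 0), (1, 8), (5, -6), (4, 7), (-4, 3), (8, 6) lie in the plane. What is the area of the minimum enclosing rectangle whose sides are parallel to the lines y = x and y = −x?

135

In coordinates u = x + y, v = x − y the rectangle is axis-aligned; the map (x,y)→(u,v) scales areas by 2.
u-values: 5, 9, -1, 11, -1, 14; range = 14 − (-1) = 15.
v-values: 5, -7, 11, -3, -7, 2; range = 11 − (-7) = 18.
Area = (15 × 18) / 2 = 135.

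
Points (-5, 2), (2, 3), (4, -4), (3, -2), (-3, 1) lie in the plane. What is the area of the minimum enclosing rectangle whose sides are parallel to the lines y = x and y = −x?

60

In coordinates u = x + y, v = x − y the rectangle is axis-aligned; the map (x,y)→(u,v) scales areas by 2.
u-values: -3, 5, 0, 1, -2; range = 5 − (-3) = 8.
v-values: -7, -1, 8, 5, -4; range = 8 − (-7) = 15.
Area = (8 × 15) / 2 = 60.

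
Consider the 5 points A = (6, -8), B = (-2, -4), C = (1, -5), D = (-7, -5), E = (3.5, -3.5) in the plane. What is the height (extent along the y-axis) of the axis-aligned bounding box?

4.5

max y = -3.5, min y = -8, so height = 4.5.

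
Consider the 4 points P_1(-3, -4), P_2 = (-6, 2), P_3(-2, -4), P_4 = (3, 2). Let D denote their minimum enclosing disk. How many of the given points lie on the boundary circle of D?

By Welzl's lemma the MEC is supported by two points (diametrically opposite) or three points (on a circumcircle).
The minimum enclosing circle is determined by three boundary points: P_1, P_2, P_4.
Their circumcentre is (-1.5, 0.5) with r² = 22.5.
The farthest remaining point P_3 is at distance² 20.5 ≤ 22.5.
The points at distance exactly r from the centre are P_1, P_2, P_4 — 3 points.

3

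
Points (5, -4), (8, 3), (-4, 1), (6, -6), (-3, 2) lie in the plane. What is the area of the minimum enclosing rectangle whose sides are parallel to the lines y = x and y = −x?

119

In coordinates u = x + y, v = x − y the rectangle is axis-aligned; the map (x,y)→(u,v) scales areas by 2.
u-values: 1, 11, -3, 0, -1; range = 11 − (-3) = 14.
v-values: 9, 5, -5, 12, -5; range = 12 − (-5) = 17.
Area = (14 × 17) / 2 = 119.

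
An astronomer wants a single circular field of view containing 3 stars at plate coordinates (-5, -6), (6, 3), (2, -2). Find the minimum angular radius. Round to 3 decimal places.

7.106

Call the three points A, B, C in the order given.
Side lengths²: AB² = 202, AC² = 65, BC² = 41.
Since AB² = 202 ≥ 65 + 41 = 106, the angle opposite AB is not acute, so the smallest enclosing circle has AB as diameter.
Centre = midpoint of AB = (0.5, -1.5), r² = 202/4 = 50.5.
r = √(50.5) ≈ 7.106.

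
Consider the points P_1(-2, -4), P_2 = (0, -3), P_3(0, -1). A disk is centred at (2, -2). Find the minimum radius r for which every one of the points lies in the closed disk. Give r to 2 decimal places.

The required radius is the distance from (2, -2) to the farthest point.
Squared distances: 20, 5, 5.
Maximum is 20, attained at P_1.
r = √20 ≈ 4.47.

4.47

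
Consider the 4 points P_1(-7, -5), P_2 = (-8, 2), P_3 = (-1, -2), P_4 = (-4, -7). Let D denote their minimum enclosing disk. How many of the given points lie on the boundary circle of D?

3

The minimum enclosing circle is determined by three boundary points: P_2, P_3, P_4.
Their circumcentre is (-555/94, -231/94) with r² = 107185/4418.
The farthest remaining point P_1 is at distance² 33865/4418 ≤ 107185/4418.
The points at distance exactly r from the centre are P_2, P_3, P_4 — 3 points.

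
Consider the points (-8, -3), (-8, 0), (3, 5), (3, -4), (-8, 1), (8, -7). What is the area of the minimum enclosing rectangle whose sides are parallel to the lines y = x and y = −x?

228

In coordinates u = x + y, v = x − y the rectangle is axis-aligned; the map (x,y)→(u,v) scales areas by 2.
u-values: -11, -8, 8, -1, -7, 1; range = 8 − (-11) = 19.
v-values: -5, -8, -2, 7, -9, 15; range = 15 − (-9) = 24.
Area = (19 × 24) / 2 = 228.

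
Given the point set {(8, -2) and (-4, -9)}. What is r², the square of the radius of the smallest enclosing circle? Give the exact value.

48.25

The smallest circle enclosing two points has them as diameter endpoints.
Centre = midpoint = (2, -5.5); r² = |(8, -2)−(-4, -9)|²/4 = 193/4 = 48.25.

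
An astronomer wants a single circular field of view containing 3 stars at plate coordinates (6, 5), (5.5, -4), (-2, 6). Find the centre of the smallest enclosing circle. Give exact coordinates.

(1.75, 1)

Call the three points A, B, C in the order given.
Side lengths²: AB² = 81.25, AC² = 65, BC² = 156.25.
Since BC² = 156.25 ≥ 81.25 + 65 = 146.25, the angle opposite BC is not acute, so the smallest enclosing circle has BC as diameter.
Centre = midpoint of BC = (1.75, 1), r² = 156.25/4 = 39.0625.
Centre = (1.75, 1).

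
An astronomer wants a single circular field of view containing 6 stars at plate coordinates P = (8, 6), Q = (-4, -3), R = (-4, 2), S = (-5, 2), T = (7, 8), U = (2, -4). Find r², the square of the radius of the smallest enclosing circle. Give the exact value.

The farthest pair is Q–T with squared distance 242. The circle on this segment as diameter has centre (1.5, 2.5) and r² = 242/4 = 60.5.
Check P: distance² to centre = 54.5 ≤ 60.5, so it lies inside.
All remaining points lie in this disk, and no smaller disk contains both endpoints, so this is the minimum enclosing circle.

60.5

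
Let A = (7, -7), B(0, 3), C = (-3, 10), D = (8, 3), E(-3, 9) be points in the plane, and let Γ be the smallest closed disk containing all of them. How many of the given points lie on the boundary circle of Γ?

The minimum enclosing circle of a finite set is fixed by two of the points (as a diameter) or three (as a circumcircle).
The farthest pair is A–C with squared distance 389. The circle on this segment as diameter has centre (2, 1.5) and r² = 389/4 = 97.25.
Check B: distance² to centre = 6.25 ≤ 97.25, so it lies inside.
All remaining points lie in this disk, and no smaller disk contains both endpoints, so this is the minimum enclosing circle.
The points at distance exactly r from the centre are A, C — 2 points.

2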